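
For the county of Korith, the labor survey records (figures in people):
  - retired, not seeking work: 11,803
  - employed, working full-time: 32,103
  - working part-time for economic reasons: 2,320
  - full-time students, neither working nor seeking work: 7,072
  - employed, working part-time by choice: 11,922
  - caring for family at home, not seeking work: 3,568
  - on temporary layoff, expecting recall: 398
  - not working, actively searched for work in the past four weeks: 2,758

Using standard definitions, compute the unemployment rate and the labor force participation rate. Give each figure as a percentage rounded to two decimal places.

Unemployment rate ≈ 6.38%; labor force participation rate ≈ 68.80%.

Employed = 32,103 + 2,320 + 11,922 = 46,345 (anyone who worked, including part-time for economic reasons, counts as employed).
Unemployed = 398 + 2,758 = 3,156 (jobless and actively searching, or on temporary layoff).
Labor force = 46,345 + 3,156 = 49,501.
Not in labor force = 11,803 + 7,072 + 3,568 = 22,443 (those not working and not actively searching are outside the labor force).
Civilian working-age population = 49,501 + 22,443 = 71,944.
Unemployment rate = 3,156 / 49,501 = 6.38%.
Labor force participation rate = 49,501 / 71,944 = 68.80%.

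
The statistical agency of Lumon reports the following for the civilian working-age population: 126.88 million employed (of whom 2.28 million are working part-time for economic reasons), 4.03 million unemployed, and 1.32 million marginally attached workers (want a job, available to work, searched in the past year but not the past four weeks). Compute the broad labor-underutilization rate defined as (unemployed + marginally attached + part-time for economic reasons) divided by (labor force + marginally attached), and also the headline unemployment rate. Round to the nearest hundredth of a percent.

Broad underutilization rate ≈ 5.77%; headline unemployment rate ≈ 3.08%.

Labor force = 126.88 + 4.03 = 130.91 million.
Numerator = 4.03 + 1.32 + 2.28 = 7.63 million.
Denominator = 130.91 + 1.32 = 132.23 million.
Broad rate = 7.63 / 132.23 = 5.77%.
Headline unemployment rate = 4.03 / 130.91 = 3.08%.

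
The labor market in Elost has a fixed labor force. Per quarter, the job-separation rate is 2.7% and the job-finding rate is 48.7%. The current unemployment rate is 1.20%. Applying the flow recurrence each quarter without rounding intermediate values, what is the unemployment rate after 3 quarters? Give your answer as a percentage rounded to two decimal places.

With a fixed labor force, u_{t+1} = u_t + s·(1−u_t) − f·u_t = u_t·(1−s−f) + s.
Here 1−s−f = 0.486 and s = 0.027.
u_1 = 0.012000 × 0.486 + 0.027 = 0.032832.
u_2 = 0.032832 × 0.486 + 0.027 = 0.042956.
u_3 = 0.042956 × 0.486 + 0.027 = 0.047877.

Unemployment rate after three quarters ≈ 4.79%.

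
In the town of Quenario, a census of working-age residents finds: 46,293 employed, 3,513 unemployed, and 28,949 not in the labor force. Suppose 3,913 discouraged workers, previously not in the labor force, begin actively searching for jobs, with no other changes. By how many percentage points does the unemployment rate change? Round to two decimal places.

Initially, labor force = 46,293 + 3,513 = 49,806, so u = 3,513/49,806 = 7.05%.
After the change, unemployed and labor force both rise by 3,913 → E = 46,293, U = 7,426, labor force = 53,719.
New unemployment rate = 7,426 / 53,719 = 13.82%.
Change = 13.82% − 7.05% = +6.77 percentage points.

The unemployment rate changes by +6.77 percentage points.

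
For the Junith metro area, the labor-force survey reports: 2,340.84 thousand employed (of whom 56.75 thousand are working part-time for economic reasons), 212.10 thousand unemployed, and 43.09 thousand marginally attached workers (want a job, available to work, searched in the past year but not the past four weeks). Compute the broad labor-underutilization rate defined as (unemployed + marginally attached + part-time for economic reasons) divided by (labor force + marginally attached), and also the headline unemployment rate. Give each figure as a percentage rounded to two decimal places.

Labor force = 2,340.84 + 212.10 = 2,552.94 thousand.
Numerator = 212.10 + 43.09 + 56.75 = 311.94 thousand.
Denominator = 2,552.94 + 43.09 = 2,596.03 thousand.
Broad rate = 311.94 / 2,596.03 = 12.02%.
Headline unemployment rate = 212.10 / 2,552.94 = 8.31%.

Broad underutilization rate ≈ 12.02%; headline unemployment rate ≈ 8.31%.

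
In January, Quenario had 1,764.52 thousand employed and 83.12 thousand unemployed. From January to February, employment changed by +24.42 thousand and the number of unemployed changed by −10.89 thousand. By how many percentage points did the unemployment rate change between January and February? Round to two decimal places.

The unemployment rate changed by −0.62 percentage points.

January: labor force = 1,764.52 + 83.12 = 1,847.64; u = 83.12/1,847.64 = 4.50%.
February: labor force = 1,788.94 + 72.23 = 1,861.17; u = 72.23/1,861.17 = 3.88%.
Change = 3.88% − 4.50% = −0.62 pp.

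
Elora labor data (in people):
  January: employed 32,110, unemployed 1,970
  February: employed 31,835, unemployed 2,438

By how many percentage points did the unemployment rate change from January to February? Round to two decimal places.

The unemployment rate changed by +1.33 percentage points.

January: labor force = 32,110 + 1,970 = 34,080; u = 1,970/34,080 = 5.78%.
February: labor force = 31,835 + 2,438 = 34,273; u = 2,438/34,273 = 7.11%.
Change = 7.11% − 5.78% = +1.33 pp.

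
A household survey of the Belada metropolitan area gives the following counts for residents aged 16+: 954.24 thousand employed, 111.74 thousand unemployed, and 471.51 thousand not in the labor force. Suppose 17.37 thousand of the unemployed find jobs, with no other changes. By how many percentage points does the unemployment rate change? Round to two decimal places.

Initially, labor force = 954.24 + 111.74 = 1,065.98 thousand, so u = 111.74/1,065.98 = 10.48%.
After the change, unemployed falls and employed rises by 17.37; labor force unchanged → E = 971.61, U = 94.37, labor force = 1,065.98 thousand.
New unemployment rate = 94.37 / 1,065.98 = 8.85%.
Change = 8.85% − 10.48% = −1.63 percentage points.

The unemployment rate changes by −1.63 percentage points.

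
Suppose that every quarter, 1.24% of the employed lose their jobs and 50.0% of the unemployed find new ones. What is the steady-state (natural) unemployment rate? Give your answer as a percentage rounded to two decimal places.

Steady-state unemployment rate ≈ 2.42%.

At steady state the flows balance: s·E = f·U, so U/(E+U) = s/(s+f).
u* = 1.24 / (1.24 + 50.0) = 1.24 / 51.24 = 2.42%.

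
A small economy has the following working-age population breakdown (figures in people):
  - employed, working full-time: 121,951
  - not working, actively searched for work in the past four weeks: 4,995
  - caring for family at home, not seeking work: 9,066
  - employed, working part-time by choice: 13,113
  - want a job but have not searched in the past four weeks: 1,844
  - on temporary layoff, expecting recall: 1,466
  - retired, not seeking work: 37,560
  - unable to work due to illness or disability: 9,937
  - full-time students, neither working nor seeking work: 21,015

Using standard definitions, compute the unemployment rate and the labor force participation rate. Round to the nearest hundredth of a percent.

Employed = 121,951 + 13,113 = 135,064.
Unemployed = 4,995 + 1,466 = 6,461 (jobless and actively searching, or on temporary layoff).
Labor force = 135,064 + 6,461 = 141,525.
Not in labor force = 9,066 + 1,844 + 37,560 + 9,937 + 21,015 = 79,422 (those not working and not actively searching are outside the labor force — including those who want a job but have given up searching).
Civilian working-age population = 141,525 + 79,422 = 220,947.
Unemployment rate = 6,461 / 141,525 = 4.57%.
Labor force participation rate = 141,525 / 220,947 = 64.05%.

Unemployment rate ≈ 4.57%; labor force participation rate ≈ 64.05%.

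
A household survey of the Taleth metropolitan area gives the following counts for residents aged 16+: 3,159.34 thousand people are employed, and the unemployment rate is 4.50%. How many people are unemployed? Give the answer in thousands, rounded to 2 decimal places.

About 148.87 thousand are unemployed.

Let U be the number unemployed. The labor force is E + U, and U/(E+U) = 0.0450.
So U = 0.0450 × 3,159.34 / (1 − 0.0450) = 142.1703 / 0.9550 ≈ 148.87 thousand.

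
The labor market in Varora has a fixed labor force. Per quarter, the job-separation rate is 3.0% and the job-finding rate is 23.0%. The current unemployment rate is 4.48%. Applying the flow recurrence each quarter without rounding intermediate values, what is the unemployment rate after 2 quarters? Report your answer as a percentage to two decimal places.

Unemployment rate after two quarters ≈ 7.67%.

With a fixed labor force, u_{t+1} = u_t + s·(1−u_t) − f·u_t = u_t·(1−s−f) + s.
Here 1−s−f = 0.740 and s = 0.030.
u_1 = 0.044800 × 0.740 + 0.030 = 0.063152.
u_2 = 0.063152 × 0.740 + 0.030 = 0.076732.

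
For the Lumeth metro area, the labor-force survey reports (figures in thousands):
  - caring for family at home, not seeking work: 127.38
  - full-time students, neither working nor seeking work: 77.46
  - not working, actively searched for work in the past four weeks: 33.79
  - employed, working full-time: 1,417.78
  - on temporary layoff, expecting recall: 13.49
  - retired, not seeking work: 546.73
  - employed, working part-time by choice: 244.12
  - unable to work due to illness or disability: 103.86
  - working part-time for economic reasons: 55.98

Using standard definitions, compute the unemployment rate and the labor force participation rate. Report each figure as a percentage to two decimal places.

Unemployment rate ≈ 2.68%; labor force participation rate ≈ 67.36%.

Employed = 1,417.78 + 244.12 + 55.98 = 1,717.88 thousand (anyone who worked, including part-time for economic reasons, counts as employed).
Unemployed = 33.79 + 13.49 = 47.28 thousand (jobless and actively searching, or on temporary layoff).
Labor force = 1,717.88 + 47.28 = 1,765.16 thousand.
Not in labor force = 127.38 + 77.46 + 546.73 + 103.86 = 855.43 thousand (those not working and not actively searching are outside the labor force).
Civilian working-age population = 1,765.16 + 855.43 = 2,620.59 thousand.
Unemployment rate = 47.28 / 1,765.16 = 2.68%.
Labor force participation rate = 1,765.16 / 2,620.59 = 67.36%.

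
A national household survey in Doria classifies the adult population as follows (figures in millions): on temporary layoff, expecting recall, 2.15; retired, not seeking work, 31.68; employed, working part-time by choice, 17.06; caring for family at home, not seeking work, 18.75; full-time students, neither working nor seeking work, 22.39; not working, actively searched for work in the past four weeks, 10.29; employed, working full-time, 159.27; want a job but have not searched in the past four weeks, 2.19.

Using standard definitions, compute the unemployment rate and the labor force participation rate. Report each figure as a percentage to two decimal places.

Employed = 17.06 + 159.27 = 176.33 million.
Unemployed = 2.15 + 10.29 = 12.44 million (jobless and actively searching, or on temporary layoff).
Labor force = 176.33 + 12.44 = 188.77 million.
Not in labor force = 31.68 + 18.75 + 22.39 + 2.19 = 75.01 million (those not working and not actively searching are outside the labor force — including those who want a job but have given up searching).
Civilian working-age population = 188.77 + 75.01 = 263.78 million.
Unemployment rate = 12.44 / 188.77 = 6.59%.
Labor force participation rate = 188.77 / 263.78 = 71.56%.

Unemployment rate ≈ 6.59%; labor force participation rate ≈ 71.56%.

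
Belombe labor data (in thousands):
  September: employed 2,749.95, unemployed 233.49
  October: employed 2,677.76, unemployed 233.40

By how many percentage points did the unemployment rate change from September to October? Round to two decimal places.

September: labor force = 2,749.95 + 233.49 = 2,983.44; u = 233.49/2,983.44 = 7.83%.
October: labor force = 2,677.76 + 233.40 = 2,911.16; u = 233.40/2,911.16 = 8.02%.
Change = 8.02% − 7.83% = +0.19 pp.

The unemployment rate changed by +0.19 percentage points.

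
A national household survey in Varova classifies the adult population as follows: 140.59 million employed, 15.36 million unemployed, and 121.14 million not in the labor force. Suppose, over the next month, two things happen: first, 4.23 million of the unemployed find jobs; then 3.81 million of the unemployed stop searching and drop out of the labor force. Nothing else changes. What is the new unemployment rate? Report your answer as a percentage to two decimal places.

Initially, labor force = 140.59 + 15.36 = 155.95 million, so u = 15.36/155.95 = 9.85%.
After the first change, unemployed falls and employed rises by 4.23; labor force unchanged → E = 144.82, U = 11.13, labor force = 155.95 million.
After the second change, unemployed and labor force both fall by 3.81 → E = 144.82, U = 7.32, labor force = 152.14 million.
New unemployment rate = 7.32 / 152.14 = 4.81%.

New unemployment rate ≈ 4.81%.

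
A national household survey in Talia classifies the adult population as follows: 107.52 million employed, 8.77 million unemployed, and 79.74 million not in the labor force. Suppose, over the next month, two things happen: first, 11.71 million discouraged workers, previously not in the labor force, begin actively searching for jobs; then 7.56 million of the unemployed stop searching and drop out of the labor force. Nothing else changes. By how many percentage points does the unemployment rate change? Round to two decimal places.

Initially, labor force = 107.52 + 8.77 = 116.29 million, so u = 8.77/116.29 = 7.54%.
After the first change, unemployed and labor force both rise by 11.71 → E = 107.52, U = 20.48, labor force = 128.00 million.
After the second change, unemployed and labor force both fall by 7.56 → E = 107.52, U = 12.92, labor force = 120.44 million.
New unemployment rate = 12.92 / 120.44 = 10.73%.
Change = 10.73% − 7.54% = +3.19 percentage points.

The unemployment rate changes by +3.19 percentage points.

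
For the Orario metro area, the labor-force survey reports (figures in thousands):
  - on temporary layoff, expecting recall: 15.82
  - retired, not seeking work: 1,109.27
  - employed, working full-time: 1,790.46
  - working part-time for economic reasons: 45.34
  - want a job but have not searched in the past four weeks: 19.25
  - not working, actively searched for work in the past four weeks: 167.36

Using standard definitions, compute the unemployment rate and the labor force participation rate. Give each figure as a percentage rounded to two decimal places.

Unemployment rate ≈ 9.07%; labor force participation rate ≈ 64.15%.

Employed = 1,790.46 + 45.34 = 1,835.80 thousand (anyone who worked, including part-time for economic reasons, counts as employed).
Unemployed = 15.82 + 167.36 = 183.18 thousand (jobless and actively searching, or on temporary layoff).
Labor force = 1,835.80 + 183.18 = 2,018.98 thousand.
Not in labor force = 1,109.27 + 19.25 = 1,128.52 thousand (those not working and not actively searching are outside the labor force — including those who want a job but have given up searching).
Civilian working-age population = 2,018.98 + 1,128.52 = 3,147.50 thousand.
Unemployment rate = 183.18 / 2,018.98 = 9.07%.
Labor force participation rate = 2,018.98 / 3,147.50 = 64.15%.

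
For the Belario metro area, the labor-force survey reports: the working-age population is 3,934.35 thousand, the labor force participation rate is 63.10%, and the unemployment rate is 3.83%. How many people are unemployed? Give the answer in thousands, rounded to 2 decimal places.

Labor force = 0.6310 × 3,934.35 = 2,482.57 thousand.
Unemployed = 0.0383 × 2,482.57 ≈ 95.08 thousand.

About 95.08 thousand are unemployed.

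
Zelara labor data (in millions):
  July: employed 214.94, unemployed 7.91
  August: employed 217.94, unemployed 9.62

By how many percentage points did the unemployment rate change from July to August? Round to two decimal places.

The unemployment rate changed by +0.68 percentage points.

July: labor force = 214.94 + 7.91 = 222.85; u = 7.91/222.85 = 3.55%.
August: labor force = 217.94 + 9.62 = 227.56; u = 9.62/227.56 = 4.23%.
Change = 4.23% − 3.55% = +0.68 pp.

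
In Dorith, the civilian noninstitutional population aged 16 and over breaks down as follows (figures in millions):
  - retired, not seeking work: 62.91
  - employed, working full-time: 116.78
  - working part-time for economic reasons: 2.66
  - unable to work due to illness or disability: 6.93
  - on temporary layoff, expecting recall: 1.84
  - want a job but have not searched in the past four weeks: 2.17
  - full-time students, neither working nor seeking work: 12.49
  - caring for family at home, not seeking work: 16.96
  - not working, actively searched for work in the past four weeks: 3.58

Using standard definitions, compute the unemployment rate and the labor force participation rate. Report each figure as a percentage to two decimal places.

Employed = 116.78 + 2.66 = 119.44 million (anyone who worked, including part-time for economic reasons, counts as employed).
Unemployed = 1.84 + 3.58 = 5.42 million (jobless and actively searching, or on temporary layoff).
Labor force = 119.44 + 5.42 = 124.86 million.
Not in labor force = 62.91 + 6.93 + 2.17 + 12.49 + 16.96 = 101.46 million (those not working and not actively searching are outside the labor force — including those who want a job but have given up searching).
Civilian working-age population = 124.86 + 101.46 = 226.32 million.
Unemployment rate = 5.42 / 124.86 = 4.34%.
Labor force participation rate = 124.86 / 226.32 = 55.17%.

Unemployment rate ≈ 4.34%; labor force participation rate ≈ 55.17%.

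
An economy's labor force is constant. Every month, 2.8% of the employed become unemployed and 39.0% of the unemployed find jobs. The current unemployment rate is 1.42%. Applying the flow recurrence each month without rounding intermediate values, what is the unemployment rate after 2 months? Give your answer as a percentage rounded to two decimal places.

With a fixed labor force, u_{t+1} = u_t + s·(1−u_t) − f·u_t = u_t·(1−s−f) + s.
Here 1−s−f = 0.582 and s = 0.028.
u_1 = 0.014200 × 0.582 + 0.028 = 0.036264.
u_2 = 0.036264 × 0.582 + 0.028 = 0.049106.

Unemployment rate after two months ≈ 4.91%.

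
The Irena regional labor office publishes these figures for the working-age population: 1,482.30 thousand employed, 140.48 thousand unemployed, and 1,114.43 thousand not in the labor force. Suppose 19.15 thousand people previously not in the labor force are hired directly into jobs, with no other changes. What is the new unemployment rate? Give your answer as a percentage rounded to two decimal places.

New unemployment rate ≈ 8.56%.

Initially, labor force = 1,482.30 + 140.48 = 1,622.78 thousand, so u = 140.48/1,622.78 = 8.66%.
After the change, employed and labor force both rise by 19.15; unemployed unchanged → E = 1,501.45, U = 140.48, labor force = 1,641.93 thousand.
New unemployment rate = 140.48 / 1,641.93 = 8.56%.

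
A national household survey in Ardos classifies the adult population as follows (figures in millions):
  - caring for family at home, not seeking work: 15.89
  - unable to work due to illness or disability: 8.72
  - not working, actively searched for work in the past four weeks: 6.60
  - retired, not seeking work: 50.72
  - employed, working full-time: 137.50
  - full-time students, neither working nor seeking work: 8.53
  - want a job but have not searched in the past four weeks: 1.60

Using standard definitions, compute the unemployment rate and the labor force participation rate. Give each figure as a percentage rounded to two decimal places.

Unemployment rate ≈ 4.58%; labor force participation rate ≈ 62.77%.

Employed = 137.50 million.
Unemployed = 6.60 million.
Labor force = 137.50 + 6.60 = 144.10 million.
Not in labor force = 15.89 + 8.72 + 50.72 + 8.53 + 1.60 = 85.46 million (those not working and not actively searching are outside the labor force — including those who want a job but have given up searching).
Civilian working-age population = 144.10 + 85.46 = 229.56 million.
Unemployment rate = 6.60 / 144.10 = 4.58%.
Labor force participation rate = 144.10 / 229.56 = 62.77%.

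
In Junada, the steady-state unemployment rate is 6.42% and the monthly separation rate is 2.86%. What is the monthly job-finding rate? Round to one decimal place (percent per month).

Job-finding rate ≈ 41.7% per month.

From u* = s/(s+f): f = s·(1−u)/u.
f = 2.86 × (1 − 0.0642) / 0.0642 = 2.6764 / 0.0642 ≈ 41.7% per month.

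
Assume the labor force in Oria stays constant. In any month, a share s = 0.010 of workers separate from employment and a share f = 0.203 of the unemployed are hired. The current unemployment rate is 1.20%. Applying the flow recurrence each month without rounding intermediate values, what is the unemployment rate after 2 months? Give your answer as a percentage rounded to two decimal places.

Unemployment rate after two months ≈ 2.53%.

With a fixed labor force, u_{t+1} = u_t + s·(1−u_t) − f·u_t = u_t·(1−s−f) + s.
Here 1−s−f = 0.787 and s = 0.010.
u_1 = 0.012000 × 0.787 + 0.010 = 0.019444.
u_2 = 0.019444 × 0.787 + 0.010 = 0.025302.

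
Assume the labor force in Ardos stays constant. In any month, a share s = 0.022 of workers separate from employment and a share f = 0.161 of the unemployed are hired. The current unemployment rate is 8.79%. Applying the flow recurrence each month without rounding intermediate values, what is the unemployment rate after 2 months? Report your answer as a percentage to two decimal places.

With a fixed labor force, u_{t+1} = u_t + s·(1−u_t) − f·u_t = u_t·(1−s−f) + s.
Here 1−s−f = 0.817 and s = 0.022.
u_1 = 0.087900 × 0.817 + 0.022 = 0.093814.
u_2 = 0.093814 × 0.817 + 0.022 = 0.098646.

Unemployment rate after two months ≈ 9.86%.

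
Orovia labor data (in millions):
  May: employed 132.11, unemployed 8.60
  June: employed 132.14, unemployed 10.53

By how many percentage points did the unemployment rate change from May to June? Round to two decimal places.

May: labor force = 132.11 + 8.60 = 140.71; u = 8.60/140.71 = 6.11%.
June: labor force = 132.14 + 10.53 = 142.67; u = 10.53/142.67 = 7.38%.
Change = 7.38% − 6.11% = +1.27 pp.

The unemployment rate changed by +1.27 percentage points.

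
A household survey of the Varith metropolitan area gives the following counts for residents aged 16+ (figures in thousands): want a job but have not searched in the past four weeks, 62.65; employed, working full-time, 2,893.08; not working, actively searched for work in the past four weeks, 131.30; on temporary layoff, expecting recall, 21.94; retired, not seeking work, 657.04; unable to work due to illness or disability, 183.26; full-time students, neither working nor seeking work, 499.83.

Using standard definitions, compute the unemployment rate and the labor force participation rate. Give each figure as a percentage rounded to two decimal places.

Employed = 2,893.08 thousand.
Unemployed = 131.30 + 21.94 = 153.24 thousand (jobless and actively searching, or on temporary layoff).
Labor force = 2,893.08 + 153.24 = 3,046.32 thousand.
Not in labor force = 62.65 + 657.04 + 183.26 + 499.83 = 1,402.78 thousand (those not working and not actively searching are outside the labor force — including those who want a job but have given up searching).
Civilian working-age population = 3,046.32 + 1,402.78 = 4,449.10 thousand.
Unemployment rate = 153.24 / 3,046.32 = 5.03%.
Labor force participation rate = 3,046.32 / 4,449.10 = 68.47%.

Unemployment rate ≈ 5.03%; labor force participation rate ≈ 68.47%.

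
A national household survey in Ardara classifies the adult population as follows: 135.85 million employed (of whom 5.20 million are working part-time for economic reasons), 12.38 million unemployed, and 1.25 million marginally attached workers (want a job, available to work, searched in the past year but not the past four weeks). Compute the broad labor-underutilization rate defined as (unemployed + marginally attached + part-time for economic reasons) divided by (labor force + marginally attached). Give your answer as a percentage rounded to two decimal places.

Labor force = 135.85 + 12.38 = 148.23 million.
Numerator = 12.38 + 1.25 + 5.20 = 18.83 million.
Denominator = 148.23 + 1.25 = 149.48 million.
Broad rate = 18.83 / 149.48 = 12.60%.

Broad underutilization rate ≈ 12.60%.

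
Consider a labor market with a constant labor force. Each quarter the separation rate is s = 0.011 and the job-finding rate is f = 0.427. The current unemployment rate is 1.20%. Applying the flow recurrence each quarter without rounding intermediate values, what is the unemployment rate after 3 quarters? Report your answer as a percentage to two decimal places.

With a fixed labor force, u_{t+1} = u_t + s·(1−u_t) − f·u_t = u_t·(1−s−f) + s.
Here 1−s−f = 0.562 and s = 0.011.
u_1 = 0.012000 × 0.562 + 0.011 = 0.017744.
u_2 = 0.017744 × 0.562 + 0.011 = 0.020972.
u_3 = 0.020972 × 0.562 + 0.011 = 0.022786.

Unemployment rate after three quarters ≈ 2.28%.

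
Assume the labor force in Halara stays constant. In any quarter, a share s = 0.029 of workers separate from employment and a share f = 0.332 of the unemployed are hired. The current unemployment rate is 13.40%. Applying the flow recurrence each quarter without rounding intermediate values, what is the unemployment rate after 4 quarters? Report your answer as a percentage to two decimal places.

Unemployment rate after four quarters ≈ 8.93%.

With a fixed labor force, u_{t+1} = u_t + s·(1−u_t) − f·u_t = u_t·(1−s−f) + s.
Here 1−s−f = 0.639 and s = 0.029.
u_1 = 0.134000 × 0.639 + 0.029 = 0.114626.
u_2 = 0.114626 × 0.639 + 0.029 = 0.102246.
u_3 = 0.102246 × 0.639 + 0.029 = 0.094335.
u_4 = 0.094335 × 0.639 + 0.029 = 0.089280.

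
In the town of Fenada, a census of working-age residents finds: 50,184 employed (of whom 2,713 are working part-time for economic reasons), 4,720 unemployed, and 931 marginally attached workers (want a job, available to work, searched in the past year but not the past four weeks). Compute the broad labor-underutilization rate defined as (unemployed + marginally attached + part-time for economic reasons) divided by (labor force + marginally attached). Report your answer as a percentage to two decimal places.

Broad underutilization rate ≈ 14.98%.

Labor force = 50,184 + 4,720 = 54,904.
Numerator = 4,720 + 931 + 2,713 = 8,364.
Denominator = 54,904 + 931 = 55,835.
Broad rate = 8,364 / 55,835 = 14.98%.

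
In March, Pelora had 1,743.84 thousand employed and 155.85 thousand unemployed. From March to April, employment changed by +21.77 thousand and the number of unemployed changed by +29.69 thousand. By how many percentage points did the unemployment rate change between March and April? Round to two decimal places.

The unemployment rate changed by +1.31 percentage points.

March: labor force = 1,743.84 + 155.85 = 1,899.69; u = 155.85/1,899.69 = 8.20%.
April: labor force = 1,765.61 + 185.54 = 1,951.15; u = 185.54/1,951.15 = 9.51%.
Change = 9.51% − 8.20% = +1.31 pp.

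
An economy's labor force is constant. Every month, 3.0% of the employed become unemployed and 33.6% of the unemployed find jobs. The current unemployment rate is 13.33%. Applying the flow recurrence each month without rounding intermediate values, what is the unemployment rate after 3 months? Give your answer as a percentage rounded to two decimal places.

With a fixed labor force, u_{t+1} = u_t + s·(1−u_t) − f·u_t = u_t·(1−s−f) + s.
Here 1−s−f = 0.634 and s = 0.030.
u_1 = 0.133300 × 0.634 + 0.030 = 0.114512.
u_2 = 0.114512 × 0.634 + 0.030 = 0.102601.
u_3 = 0.102601 × 0.634 + 0.030 = 0.095049.

Unemployment rate after three months ≈ 9.50%.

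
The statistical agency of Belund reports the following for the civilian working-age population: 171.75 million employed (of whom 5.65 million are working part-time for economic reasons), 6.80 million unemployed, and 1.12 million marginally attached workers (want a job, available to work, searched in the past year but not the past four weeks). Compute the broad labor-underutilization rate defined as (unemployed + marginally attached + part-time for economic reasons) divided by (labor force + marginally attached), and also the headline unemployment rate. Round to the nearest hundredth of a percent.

Labor force = 171.75 + 6.80 = 178.55 million.
Numerator = 6.80 + 1.12 + 5.65 = 13.57 million.
Denominator = 178.55 + 1.12 = 179.67 million.
Broad rate = 13.57 / 179.67 = 7.55%.
Headline unemployment rate = 6.80 / 178.55 = 3.81%.

Broad underutilization rate ≈ 7.55%; headline unemployment rate ≈ 3.81%.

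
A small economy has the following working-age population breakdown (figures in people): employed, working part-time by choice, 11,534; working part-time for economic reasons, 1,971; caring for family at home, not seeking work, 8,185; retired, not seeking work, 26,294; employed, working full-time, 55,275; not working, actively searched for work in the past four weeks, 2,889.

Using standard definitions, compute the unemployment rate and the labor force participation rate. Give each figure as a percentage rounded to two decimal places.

Employed = 11,534 + 1,971 + 55,275 = 68,780 (anyone who worked, including part-time for economic reasons, counts as employed).
Unemployed = 2,889.
Labor force = 68,780 + 2,889 = 71,669.
Not in labor force = 8,185 + 26,294 = 34,479 (those not working and not actively searching are outside the labor force).
Civilian working-age population = 71,669 + 34,479 = 106,148.
Unemployment rate = 2,889 / 71,669 = 4.03%.
Labor force participation rate = 71,669 / 106,148 = 67.52%.

Unemployment rate ≈ 4.03%; labor force participation rate ≈ 67.52%.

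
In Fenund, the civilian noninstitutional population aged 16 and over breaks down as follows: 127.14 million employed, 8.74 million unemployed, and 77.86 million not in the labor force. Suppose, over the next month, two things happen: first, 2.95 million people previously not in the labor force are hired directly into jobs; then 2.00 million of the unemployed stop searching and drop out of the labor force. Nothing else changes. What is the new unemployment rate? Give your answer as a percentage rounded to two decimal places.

Initially, labor force = 127.14 + 8.74 = 135.88 million, so u = 8.74/135.88 = 6.43%.
After the first change, employed and labor force both rise by 2.95; unemployed unchanged → E = 130.09, U = 8.74, labor force = 138.83 million.
After the second change, unemployed and labor force both fall by 2.00 → E = 130.09, U = 6.74, labor force = 136.83 million.
New unemployment rate = 6.74 / 136.83 = 4.93%.

New unemployment rate ≈ 4.93%.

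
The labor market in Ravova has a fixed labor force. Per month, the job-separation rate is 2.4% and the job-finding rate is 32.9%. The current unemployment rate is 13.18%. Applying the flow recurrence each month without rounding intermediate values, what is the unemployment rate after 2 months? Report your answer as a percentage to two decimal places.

With a fixed labor force, u_{t+1} = u_t + s·(1−u_t) − f·u_t = u_t·(1−s−f) + s.
Here 1−s−f = 0.647 and s = 0.024.
u_1 = 0.131800 × 0.647 + 0.024 = 0.109275.
u_2 = 0.109275 × 0.647 + 0.024 = 0.094701.

Unemployment rate after two months ≈ 9.47%.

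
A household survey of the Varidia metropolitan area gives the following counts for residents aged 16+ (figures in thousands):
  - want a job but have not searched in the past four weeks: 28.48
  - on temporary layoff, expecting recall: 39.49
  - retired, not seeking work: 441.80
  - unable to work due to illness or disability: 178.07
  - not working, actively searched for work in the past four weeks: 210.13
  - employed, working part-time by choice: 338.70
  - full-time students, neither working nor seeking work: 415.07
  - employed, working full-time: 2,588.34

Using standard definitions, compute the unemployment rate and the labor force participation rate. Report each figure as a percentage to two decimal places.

Unemployment rate ≈ 7.86%; labor force participation rate ≈ 74.92%.

Employed = 338.70 + 2,588.34 = 2,927.04 thousand.
Unemployed = 39.49 + 210.13 = 249.62 thousand (jobless and actively searching, or on temporary layoff).
Labor force = 2,927.04 + 249.62 = 3,176.66 thousand.
Not in labor force = 28.48 + 441.80 + 178.07 + 415.07 = 1,063.42 thousand (those not working and not actively searching are outside the labor force — including those who want a job but have given up searching).
Civilian working-age population = 3,176.66 + 1,063.42 = 4,240.08 thousand.
Unemployment rate = 249.62 / 3,176.66 = 7.86%.
Labor force participation rate = 3,176.66 / 4,240.08 = 74.92%.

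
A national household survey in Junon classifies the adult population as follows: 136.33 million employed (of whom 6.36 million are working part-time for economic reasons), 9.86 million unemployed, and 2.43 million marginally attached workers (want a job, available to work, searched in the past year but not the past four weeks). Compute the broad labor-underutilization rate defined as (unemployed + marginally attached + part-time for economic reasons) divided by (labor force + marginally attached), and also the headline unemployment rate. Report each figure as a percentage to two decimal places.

Labor force = 136.33 + 9.86 = 146.19 million.
Numerator = 9.86 + 2.43 + 6.36 = 18.65 million.
Denominator = 146.19 + 2.43 = 148.62 million.
Broad rate = 18.65 / 148.62 = 12.55%.
Headline unemployment rate = 9.86 / 146.19 = 6.74%.

Broad underutilization rate ≈ 12.55%; headline unemployment rate ≈ 6.74%.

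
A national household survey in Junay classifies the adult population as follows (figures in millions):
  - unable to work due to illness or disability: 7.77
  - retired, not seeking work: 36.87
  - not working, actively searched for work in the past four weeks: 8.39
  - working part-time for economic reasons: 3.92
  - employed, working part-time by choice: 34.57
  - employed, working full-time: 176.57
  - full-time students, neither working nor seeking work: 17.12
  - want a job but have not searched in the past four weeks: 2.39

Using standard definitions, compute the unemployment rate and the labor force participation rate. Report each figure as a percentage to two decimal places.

Unemployment rate ≈ 3.75%; labor force participation rate ≈ 77.69%.

Employed = 3.92 + 34.57 + 176.57 = 215.06 million (anyone who worked, including part-time for economic reasons, counts as employed).
Unemployed = 8.39 million.
Labor force = 215.06 + 8.39 = 223.45 million.
Not in labor force = 7.77 + 36.87 + 17.12 + 2.39 = 64.15 million (those not working and not actively searching are outside the labor force — including those who want a job but have given up searching).
Civilian working-age population = 223.45 + 64.15 = 287.60 million.
Unemployment rate = 8.39 / 223.45 = 3.75%.
Labor force participation rate = 223.45 / 287.60 = 77.69%.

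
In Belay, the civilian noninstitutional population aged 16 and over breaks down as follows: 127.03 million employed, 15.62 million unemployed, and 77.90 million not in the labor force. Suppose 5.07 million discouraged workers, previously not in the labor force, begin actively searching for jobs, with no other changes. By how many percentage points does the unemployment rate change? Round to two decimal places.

Initially, labor force = 127.03 + 15.62 = 142.65 million, so u = 15.62/142.65 = 10.95%.
After the change, unemployed and labor force both rise by 5.07 → E = 127.03, U = 20.69, labor force = 147.72 million.
New unemployment rate = 20.69 / 147.72 = 14.01%.
Change = 14.01% − 10.95% = +3.06 percentage points.

The unemployment rate changes by +3.06 percentage points.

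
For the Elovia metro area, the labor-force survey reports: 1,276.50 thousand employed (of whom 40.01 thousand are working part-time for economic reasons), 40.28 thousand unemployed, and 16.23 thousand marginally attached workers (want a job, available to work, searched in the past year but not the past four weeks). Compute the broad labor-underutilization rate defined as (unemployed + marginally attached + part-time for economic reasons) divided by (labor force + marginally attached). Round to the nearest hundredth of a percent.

Broad underutilization rate ≈ 7.24%.

Labor force = 1,276.50 + 40.28 = 1,316.78 thousand.
Numerator = 40.28 + 16.23 + 40.01 = 96.52 thousand.
Denominator = 1,316.78 + 16.23 = 1,333.01 thousand.
Broad rate = 96.52 / 1,333.01 = 7.24%.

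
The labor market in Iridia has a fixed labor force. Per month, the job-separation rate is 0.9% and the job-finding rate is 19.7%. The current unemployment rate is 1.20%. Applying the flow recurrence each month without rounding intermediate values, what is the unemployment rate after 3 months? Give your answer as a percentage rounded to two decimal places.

Unemployment rate after three months ≈ 2.78%.

With a fixed labor force, u_{t+1} = u_t + s·(1−u_t) − f·u_t = u_t·(1−s−f) + s.
Here 1−s−f = 0.794 and s = 0.009.
u_1 = 0.012000 × 0.794 + 0.009 = 0.018528.
u_2 = 0.018528 × 0.794 + 0.009 = 0.023711.
u_3 = 0.023711 × 0.794 + 0.009 = 0.027827.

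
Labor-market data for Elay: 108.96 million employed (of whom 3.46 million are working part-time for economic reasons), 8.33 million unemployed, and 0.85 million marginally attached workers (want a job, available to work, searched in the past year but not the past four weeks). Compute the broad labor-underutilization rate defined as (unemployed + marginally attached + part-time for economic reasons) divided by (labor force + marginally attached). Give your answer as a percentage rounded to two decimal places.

Labor force = 108.96 + 8.33 = 117.29 million.
Numerator = 8.33 + 0.85 + 3.46 = 12.64 million.
Denominator = 117.29 + 0.85 = 118.14 million.
Broad rate = 12.64 / 118.14 = 10.70%.

Broad underutilization rate ≈ 10.70%.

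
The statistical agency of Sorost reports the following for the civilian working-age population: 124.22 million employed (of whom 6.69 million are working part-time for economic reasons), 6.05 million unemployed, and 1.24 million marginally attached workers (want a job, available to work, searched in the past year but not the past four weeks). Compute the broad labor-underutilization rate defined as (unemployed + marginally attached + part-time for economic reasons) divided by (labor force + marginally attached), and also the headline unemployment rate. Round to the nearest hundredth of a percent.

Labor force = 124.22 + 6.05 = 130.27 million.
Numerator = 6.05 + 1.24 + 6.69 = 13.98 million.
Denominator = 130.27 + 1.24 = 131.51 million.
Broad rate = 13.98 / 131.51 = 10.63%.
Headline unemployment rate = 6.05 / 130.27 = 4.64%.

Broad underutilization rate ≈ 10.63%; headline unemployment rate ≈ 4.64%.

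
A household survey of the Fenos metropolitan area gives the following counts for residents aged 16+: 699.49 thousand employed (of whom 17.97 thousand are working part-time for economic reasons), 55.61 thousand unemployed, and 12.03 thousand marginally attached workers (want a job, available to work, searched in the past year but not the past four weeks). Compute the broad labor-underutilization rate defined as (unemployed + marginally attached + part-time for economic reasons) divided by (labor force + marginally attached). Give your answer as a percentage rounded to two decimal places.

Broad underutilization rate ≈ 11.16%.

Labor force = 699.49 + 55.61 = 755.10 thousand.
Numerator = 55.61 + 12.03 + 17.97 = 85.61 thousand.
Denominator = 755.10 + 12.03 = 767.13 thousand.
Broad rate = 85.61 / 767.13 = 11.16%.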